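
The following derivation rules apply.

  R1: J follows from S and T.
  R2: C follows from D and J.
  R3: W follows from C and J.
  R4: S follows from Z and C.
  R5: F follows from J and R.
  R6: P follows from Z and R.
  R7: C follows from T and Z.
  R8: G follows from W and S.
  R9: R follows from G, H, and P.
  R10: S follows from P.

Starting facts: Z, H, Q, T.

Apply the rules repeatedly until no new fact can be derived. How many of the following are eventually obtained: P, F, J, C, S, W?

4

From T and Z, R7 gives C.
From Z and C, R4 gives S.
From S and T, R1 gives J.
From C and J, R3 gives W.
P would need Z and R (R6), but R is never established.
F would need J and R (R5), but R is never established.
J: reached.
C: reached.
S: reached.
W: reached.
Reached: J, C, S, and W — 4 of the 6.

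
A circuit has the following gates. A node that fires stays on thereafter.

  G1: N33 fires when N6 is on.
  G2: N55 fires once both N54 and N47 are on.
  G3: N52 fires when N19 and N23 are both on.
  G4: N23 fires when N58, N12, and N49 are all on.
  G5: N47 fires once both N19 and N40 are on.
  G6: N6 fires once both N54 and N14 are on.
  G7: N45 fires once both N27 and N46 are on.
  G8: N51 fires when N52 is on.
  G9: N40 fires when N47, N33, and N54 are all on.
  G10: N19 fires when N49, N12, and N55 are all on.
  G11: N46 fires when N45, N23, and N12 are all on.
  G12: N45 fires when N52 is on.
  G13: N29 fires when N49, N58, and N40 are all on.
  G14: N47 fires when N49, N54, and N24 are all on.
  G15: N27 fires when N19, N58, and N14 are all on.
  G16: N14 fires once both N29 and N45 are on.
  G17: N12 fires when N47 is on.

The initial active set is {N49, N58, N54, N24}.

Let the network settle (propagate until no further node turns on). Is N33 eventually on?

No

N33 would need N6 (G1), but N6 never turns on.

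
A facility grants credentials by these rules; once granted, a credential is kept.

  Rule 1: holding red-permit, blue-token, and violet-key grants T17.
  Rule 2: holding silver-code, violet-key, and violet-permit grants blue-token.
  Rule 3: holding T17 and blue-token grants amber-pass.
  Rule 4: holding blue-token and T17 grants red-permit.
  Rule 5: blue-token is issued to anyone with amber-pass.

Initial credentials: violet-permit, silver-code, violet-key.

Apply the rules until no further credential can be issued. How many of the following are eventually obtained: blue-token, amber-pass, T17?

Holding silver-code, violet-key, and violet-permit grants blue-token (Rule 2).
blue-token: reached.
amber-pass would need T17 and blue-token (Rule 3), but T17 is never granted.
T17 would need red-permit, blue-token, and violet-key (Rule 1), but red-permit is never granted.
Reached: blue-token — 1 of the 3.

1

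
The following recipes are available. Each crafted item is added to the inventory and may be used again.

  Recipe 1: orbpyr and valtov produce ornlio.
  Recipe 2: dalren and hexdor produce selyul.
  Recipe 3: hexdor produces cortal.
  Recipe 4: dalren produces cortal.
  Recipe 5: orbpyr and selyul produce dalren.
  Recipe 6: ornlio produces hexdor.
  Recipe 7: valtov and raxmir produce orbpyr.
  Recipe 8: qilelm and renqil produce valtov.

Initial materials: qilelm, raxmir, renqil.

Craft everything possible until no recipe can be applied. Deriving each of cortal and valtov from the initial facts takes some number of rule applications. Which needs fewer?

valtov

valtov: qilelm and renqil → valtov (Recipe 8). [1 rule application]
cortal: Using Recipe 8, qilelm and renqil make valtov. Using Recipe 7, valtov and raxmir make orbpyr. orbpyr and valtov → ornlio (Recipe 1). Using Recipe 6, ornlio makes hexdor. Using Recipe 3, hexdor makes cortal. [5 rule applications]
valtov needs fewer.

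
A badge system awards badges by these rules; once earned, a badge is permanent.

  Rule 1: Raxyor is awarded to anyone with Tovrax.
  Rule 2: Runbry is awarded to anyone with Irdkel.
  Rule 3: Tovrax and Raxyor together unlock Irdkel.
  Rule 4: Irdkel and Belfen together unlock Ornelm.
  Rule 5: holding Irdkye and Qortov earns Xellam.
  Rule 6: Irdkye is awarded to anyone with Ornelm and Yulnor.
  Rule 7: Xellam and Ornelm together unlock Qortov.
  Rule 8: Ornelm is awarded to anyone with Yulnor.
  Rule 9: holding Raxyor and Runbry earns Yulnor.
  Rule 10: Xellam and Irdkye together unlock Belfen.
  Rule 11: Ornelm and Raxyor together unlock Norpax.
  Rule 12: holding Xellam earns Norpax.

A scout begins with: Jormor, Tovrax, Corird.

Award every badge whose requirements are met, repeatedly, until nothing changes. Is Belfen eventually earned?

Belfen would need Xellam and Irdkye (Rule 10), but Xellam is never earned.

No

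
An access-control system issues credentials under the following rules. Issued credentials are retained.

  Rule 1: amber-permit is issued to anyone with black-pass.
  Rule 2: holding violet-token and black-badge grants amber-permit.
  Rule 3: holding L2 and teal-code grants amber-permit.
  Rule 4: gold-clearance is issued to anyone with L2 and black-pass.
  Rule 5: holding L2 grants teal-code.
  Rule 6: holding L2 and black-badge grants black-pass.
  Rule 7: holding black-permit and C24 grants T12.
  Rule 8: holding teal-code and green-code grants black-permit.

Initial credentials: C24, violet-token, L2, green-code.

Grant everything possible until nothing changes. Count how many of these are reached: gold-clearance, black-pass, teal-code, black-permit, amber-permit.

Holding L2 grants teal-code (Rule 5).
Holding teal-code and green-code grants black-permit (Rule 8).
Holding L2 and teal-code grants amber-permit (Rule 3).
gold-clearance would need L2 and black-pass (Rule 4), but black-pass is never granted.
black-pass would need L2 and black-badge (Rule 6), but black-badge is never granted.
teal-code: reached.
black-permit: reached.
amber-permit: reached.
Reached: teal-code, black-permit, and amber-permit — 3 of the 5.

3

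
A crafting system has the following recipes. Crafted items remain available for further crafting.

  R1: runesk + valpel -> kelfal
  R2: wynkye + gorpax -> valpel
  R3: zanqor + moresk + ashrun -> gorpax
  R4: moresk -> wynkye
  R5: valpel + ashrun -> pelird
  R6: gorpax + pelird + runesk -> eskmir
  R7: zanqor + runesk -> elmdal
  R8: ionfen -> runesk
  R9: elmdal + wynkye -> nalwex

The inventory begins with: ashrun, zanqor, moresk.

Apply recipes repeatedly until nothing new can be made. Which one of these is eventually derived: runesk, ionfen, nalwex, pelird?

pelird

Using R3, zanqor, moresk, and ashrun make gorpax.
moresk -> wynkye (R4).
wynkye + gorpax -> valpel (R2).
valpel + ashrun -> pelird (R5).
nalwex would need elmdal and wynkye (R9), but elmdal is never obtained. No rule produces ionfen, and it is not given. runesk would need ionfen (R8), but ionfen is never obtained.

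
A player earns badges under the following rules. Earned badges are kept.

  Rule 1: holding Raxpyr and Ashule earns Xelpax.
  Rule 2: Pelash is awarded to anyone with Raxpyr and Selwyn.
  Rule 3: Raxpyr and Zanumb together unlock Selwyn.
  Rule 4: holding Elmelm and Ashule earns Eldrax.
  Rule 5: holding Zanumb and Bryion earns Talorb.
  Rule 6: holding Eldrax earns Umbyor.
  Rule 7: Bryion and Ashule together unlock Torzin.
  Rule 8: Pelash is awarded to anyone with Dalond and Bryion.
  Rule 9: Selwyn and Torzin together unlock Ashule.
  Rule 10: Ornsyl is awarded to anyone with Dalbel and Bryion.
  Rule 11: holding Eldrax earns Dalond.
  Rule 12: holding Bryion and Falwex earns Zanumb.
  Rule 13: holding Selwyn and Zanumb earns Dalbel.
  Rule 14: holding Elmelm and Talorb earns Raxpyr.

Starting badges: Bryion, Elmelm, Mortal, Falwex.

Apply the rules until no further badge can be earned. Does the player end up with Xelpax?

Xelpax would need Raxpyr and Ashule (Rule 1), but Ashule is never earned.

No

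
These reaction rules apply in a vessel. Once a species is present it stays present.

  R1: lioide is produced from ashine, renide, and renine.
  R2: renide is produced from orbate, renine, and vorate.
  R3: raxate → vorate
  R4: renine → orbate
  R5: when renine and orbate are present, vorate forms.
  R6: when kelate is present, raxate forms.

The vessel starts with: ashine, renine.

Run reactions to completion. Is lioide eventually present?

Yes

renine present → orbate forms (R4).
renine and orbate present → vorate forms (R5).
orbate, renine, and vorate present → renide forms (R2).
ashine, renide, and renine present → lioide forms (R1).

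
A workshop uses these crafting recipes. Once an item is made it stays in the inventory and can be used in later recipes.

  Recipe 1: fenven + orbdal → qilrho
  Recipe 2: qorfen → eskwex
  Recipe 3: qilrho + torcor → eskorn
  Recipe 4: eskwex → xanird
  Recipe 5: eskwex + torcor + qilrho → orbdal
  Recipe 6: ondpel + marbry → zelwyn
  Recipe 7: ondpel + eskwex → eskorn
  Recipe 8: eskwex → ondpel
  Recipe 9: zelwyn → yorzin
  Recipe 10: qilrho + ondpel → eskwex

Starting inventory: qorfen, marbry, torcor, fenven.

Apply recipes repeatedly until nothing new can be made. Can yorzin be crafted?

qorfen → eskwex (Recipe 2).
Using Recipe 8, eskwex makes ondpel.
Using Recipe 6, ondpel and marbry make zelwyn.
Using Recipe 9, zelwyn makes yorzin.

Yes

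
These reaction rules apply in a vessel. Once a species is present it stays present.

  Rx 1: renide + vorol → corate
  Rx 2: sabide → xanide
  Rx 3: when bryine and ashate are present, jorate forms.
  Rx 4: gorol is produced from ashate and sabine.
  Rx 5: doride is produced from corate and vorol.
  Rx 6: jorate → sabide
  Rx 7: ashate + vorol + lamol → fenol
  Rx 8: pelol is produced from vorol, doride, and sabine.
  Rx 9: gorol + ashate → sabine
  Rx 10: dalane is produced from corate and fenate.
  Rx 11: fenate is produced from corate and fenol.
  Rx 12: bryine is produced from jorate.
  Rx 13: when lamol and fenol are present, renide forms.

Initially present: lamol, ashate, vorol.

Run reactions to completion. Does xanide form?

No

xanide would need sabide (Rx 2), but sabide never forms.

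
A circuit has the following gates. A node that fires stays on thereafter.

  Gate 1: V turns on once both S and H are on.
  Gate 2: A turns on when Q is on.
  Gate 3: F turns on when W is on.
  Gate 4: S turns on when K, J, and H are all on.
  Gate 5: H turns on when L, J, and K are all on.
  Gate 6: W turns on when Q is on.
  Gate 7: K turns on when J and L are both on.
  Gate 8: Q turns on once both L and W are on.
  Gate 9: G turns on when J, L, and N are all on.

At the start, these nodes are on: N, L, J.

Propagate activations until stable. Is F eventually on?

No

F would need W (Gate 3), but W never turns on.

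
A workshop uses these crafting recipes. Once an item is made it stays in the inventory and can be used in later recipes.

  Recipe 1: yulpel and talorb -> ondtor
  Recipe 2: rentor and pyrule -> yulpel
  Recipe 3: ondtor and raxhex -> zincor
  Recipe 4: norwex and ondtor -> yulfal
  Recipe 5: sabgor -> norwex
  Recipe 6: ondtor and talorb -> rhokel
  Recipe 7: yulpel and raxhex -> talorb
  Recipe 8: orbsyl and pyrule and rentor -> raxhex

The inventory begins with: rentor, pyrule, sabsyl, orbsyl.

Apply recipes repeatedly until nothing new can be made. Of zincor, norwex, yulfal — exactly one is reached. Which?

Using Recipe 2, rentor and pyrule make yulpel.
orbsyl and pyrule and rentor -> raxhex (Recipe 8).
Using Recipe 7, yulpel and raxhex make talorb.
Using Recipe 1, yulpel and talorb make ondtor.
Using Recipe 3, ondtor and raxhex make zincor.
norwex would need sabgor (Recipe 5), but sabgor is never obtained. yulfal would need norwex and ondtor (Recipe 4), but norwex is never obtained.

zincor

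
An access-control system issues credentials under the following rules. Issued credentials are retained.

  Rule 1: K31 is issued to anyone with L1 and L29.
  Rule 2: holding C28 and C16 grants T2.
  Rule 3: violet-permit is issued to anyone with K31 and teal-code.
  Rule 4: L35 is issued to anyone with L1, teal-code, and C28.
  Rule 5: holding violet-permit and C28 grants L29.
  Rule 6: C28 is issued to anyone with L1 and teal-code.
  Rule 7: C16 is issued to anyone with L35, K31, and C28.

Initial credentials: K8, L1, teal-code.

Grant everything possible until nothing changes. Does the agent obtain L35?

Holding L1 and teal-code grants C28 (Rule 6).
Holding L1, teal-code, and C28 grants L35 (Rule 4).

Yes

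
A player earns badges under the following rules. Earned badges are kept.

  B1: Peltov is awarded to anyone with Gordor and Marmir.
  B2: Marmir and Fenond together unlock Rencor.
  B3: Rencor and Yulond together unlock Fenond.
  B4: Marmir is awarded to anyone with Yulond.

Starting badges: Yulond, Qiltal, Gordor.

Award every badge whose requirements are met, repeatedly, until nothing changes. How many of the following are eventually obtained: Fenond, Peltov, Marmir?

2

With Yulond, Marmir is earned (B4).
With Gordor and Marmir, Peltov is earned (B1).
Fenond would need Rencor and Yulond (B3), but Rencor is never earned.
Peltov: reached.
Marmir: reached.
Reached: Peltov and Marmir — 2 of the 3.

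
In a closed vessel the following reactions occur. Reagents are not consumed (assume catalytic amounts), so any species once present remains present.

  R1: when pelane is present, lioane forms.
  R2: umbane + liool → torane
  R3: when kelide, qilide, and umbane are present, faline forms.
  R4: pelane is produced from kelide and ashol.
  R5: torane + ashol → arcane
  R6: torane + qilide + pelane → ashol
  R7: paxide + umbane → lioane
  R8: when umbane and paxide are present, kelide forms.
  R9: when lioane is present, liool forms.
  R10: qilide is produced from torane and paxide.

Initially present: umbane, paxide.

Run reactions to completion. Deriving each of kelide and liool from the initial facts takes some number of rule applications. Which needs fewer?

kelide: umbane and paxide present → kelide forms (R8). [1 rule application]
liool: paxide and umbane present → lioane forms (R7). lioane present → liool forms (R9). [2 rule applications]
kelide needs fewer.

kelide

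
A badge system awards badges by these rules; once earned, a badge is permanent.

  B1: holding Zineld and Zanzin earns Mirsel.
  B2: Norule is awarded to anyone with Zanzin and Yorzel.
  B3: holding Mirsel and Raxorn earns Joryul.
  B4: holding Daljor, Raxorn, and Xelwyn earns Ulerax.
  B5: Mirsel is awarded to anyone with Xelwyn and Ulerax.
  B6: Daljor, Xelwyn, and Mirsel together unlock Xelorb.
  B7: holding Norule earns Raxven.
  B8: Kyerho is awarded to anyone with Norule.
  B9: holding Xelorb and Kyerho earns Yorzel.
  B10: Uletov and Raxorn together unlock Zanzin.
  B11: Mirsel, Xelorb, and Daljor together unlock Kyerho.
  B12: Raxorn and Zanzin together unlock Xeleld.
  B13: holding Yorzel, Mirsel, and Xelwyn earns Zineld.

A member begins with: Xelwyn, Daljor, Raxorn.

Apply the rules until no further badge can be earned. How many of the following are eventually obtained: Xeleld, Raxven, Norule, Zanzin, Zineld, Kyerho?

With Daljor, Raxorn, and Xelwyn, Ulerax is earned (B4).
With Xelwyn and Ulerax, Mirsel is earned (B5).
With Daljor, Xelwyn, and Mirsel, Xelorb is earned (B6).
With Mirsel, Xelorb, and Daljor, Kyerho is earned (B11).
With Xelorb and Kyerho, Yorzel is earned (B9).
With Yorzel, Mirsel, and Xelwyn, Zineld is earned (B13).
Xeleld would need Raxorn and Zanzin (B12), but Zanzin is never earned.
Raxven would need Norule (B7), but Norule is never earned.
Norule would need Zanzin and Yorzel (B2), but Zanzin is never earned.
Zanzin would need Uletov and Raxorn (B10), but Uletov is never earned.
Zineld: reached.
Kyerho: reached.
Reached: Zineld and Kyerho — 2 of the 6.

2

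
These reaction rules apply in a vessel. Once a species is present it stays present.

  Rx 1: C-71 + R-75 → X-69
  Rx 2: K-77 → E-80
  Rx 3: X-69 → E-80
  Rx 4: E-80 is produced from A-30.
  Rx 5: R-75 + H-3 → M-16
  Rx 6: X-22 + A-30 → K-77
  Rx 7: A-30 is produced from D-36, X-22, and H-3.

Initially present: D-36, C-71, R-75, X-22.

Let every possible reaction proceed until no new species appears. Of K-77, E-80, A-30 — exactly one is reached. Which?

E-80

C-71 and R-75 present → X-69 forms (Rx 1).
X-69 present → E-80 forms (Rx 3).
K-77 would need X-22 and A-30 (Rx 6), but A-30 never forms. A-30 would need D-36, X-22, and H-3 (Rx 7), but H-3 never forms.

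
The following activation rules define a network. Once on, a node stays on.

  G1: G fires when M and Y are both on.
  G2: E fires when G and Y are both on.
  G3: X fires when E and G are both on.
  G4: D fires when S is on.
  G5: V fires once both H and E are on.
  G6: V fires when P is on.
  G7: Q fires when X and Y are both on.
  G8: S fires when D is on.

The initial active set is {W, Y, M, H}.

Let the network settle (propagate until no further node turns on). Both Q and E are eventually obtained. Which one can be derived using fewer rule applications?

E: G1: M and Y on → G on. G2: G and Y on → E on. [2 rule applications]
Q: G1: M and Y on → G on. G and Y are on, so E fires (G2). G3: E and G on → X on. G7: X and Y on → Q on. [4 rule applications]
E needs fewer.

E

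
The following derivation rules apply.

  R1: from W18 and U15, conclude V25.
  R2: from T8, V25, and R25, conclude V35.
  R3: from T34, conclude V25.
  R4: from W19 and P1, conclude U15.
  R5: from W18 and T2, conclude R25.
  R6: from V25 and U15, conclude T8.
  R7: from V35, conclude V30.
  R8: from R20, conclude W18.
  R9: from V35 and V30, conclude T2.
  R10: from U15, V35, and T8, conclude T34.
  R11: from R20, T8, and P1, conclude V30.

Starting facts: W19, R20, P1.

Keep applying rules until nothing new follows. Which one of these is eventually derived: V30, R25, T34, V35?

R20 holds, so W18 follows (R8).
W19 and P1 hold, so U15 follows (R4).
From W18 and U15, R1 gives V25.
From V25 and U15, R6 gives T8.
R20, T8, and P1 hold, so V30 follows (R11).
T34 would need U15, V35, and T8 (R10), but V35 is never established. V35 would need T8, V25, and R25 (R2), but R25 is never established. R25 would need W18 and T2 (R5), but T2 is never established.

V30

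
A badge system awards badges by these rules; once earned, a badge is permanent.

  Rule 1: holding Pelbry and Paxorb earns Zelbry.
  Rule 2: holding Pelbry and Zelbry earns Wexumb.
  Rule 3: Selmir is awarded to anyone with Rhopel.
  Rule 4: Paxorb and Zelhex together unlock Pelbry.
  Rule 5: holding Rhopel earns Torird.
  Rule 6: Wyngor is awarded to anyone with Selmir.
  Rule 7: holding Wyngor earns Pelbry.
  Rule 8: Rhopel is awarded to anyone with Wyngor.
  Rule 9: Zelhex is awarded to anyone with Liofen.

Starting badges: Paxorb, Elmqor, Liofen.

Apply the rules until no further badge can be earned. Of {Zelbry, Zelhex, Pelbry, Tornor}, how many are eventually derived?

With Liofen, Zelhex is earned (Rule 9).
With Paxorb and Zelhex, Pelbry is earned (Rule 4).
With Pelbry and Paxorb, Zelbry is earned (Rule 1).
Zelbry: reached.
Zelhex: reached.
Pelbry: reached.
No rule produces Tornor, and it is not given.
Reached: Zelbry, Zelhex, and Pelbry — 3 of the 4.

3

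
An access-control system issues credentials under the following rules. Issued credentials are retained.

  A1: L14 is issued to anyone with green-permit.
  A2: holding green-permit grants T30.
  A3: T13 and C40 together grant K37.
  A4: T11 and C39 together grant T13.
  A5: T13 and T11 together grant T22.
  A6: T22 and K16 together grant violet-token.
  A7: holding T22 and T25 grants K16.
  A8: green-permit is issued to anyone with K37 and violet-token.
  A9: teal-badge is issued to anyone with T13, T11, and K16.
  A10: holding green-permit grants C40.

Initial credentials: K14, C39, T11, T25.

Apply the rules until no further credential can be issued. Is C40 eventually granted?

No

C40 would need green-permit (A10), but green-permit is never granted.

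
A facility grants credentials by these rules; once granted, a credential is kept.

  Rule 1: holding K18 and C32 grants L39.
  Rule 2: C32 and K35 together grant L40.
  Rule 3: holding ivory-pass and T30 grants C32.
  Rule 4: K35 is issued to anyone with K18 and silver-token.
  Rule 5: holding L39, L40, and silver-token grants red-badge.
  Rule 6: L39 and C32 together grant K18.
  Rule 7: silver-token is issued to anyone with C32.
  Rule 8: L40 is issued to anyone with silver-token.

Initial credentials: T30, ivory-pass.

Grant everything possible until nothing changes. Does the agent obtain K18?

No

K18 would need L39 and C32 (Rule 6), but L39 is never granted.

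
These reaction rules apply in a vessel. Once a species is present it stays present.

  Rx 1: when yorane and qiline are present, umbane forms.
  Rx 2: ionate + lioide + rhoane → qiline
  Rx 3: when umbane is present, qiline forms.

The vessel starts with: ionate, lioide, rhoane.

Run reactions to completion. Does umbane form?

umbane would need yorane and qiline (Rx 1), but yorane never forms.

No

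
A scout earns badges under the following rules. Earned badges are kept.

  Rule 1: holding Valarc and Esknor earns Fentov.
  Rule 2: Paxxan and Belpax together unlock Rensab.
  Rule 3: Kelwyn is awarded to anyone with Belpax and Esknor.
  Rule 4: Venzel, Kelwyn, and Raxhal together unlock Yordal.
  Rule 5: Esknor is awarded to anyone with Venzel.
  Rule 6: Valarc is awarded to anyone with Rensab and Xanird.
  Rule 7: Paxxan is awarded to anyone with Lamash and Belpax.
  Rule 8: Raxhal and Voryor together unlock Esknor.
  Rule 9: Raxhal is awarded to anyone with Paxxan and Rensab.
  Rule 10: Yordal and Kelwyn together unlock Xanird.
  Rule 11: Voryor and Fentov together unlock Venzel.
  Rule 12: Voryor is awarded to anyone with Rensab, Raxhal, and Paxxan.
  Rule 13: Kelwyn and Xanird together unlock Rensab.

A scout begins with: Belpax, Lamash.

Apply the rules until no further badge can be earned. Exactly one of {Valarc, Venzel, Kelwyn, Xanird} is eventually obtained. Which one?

With Lamash and Belpax, Paxxan is earned (Rule 7).
With Paxxan and Belpax, Rensab is earned (Rule 2).
With Paxxan and Rensab, Raxhal is earned (Rule 9).
With Rensab, Raxhal, and Paxxan, Voryor is earned (Rule 12).
With Raxhal and Voryor, Esknor is earned (Rule 8).
With Belpax and Esknor, Kelwyn is earned (Rule 3).
Venzel would need Voryor and Fentov (Rule 11), but Fentov is never earned. Valarc would need Rensab and Xanird (Rule 6), but Xanird is never earned. Xanird would need Yordal and Kelwyn (Rule 10), but Yordal is never earned.

Kelwyn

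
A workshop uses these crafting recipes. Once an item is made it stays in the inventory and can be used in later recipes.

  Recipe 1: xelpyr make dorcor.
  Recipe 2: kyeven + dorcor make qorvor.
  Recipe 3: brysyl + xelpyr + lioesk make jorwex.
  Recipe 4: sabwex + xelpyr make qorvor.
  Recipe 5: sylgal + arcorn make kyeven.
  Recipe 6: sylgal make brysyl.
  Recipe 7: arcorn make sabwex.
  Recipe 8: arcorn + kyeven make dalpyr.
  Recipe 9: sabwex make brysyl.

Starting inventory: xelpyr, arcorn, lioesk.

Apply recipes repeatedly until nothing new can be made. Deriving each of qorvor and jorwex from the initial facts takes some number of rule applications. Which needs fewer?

qorvor

qorvor: arcorn → sabwex (Recipe 7). Using Recipe 4, sabwex and xelpyr make qorvor. [2 rule applications]
jorwex: arcorn → sabwex (Recipe 7). sabwex → brysyl (Recipe 9). Using Recipe 3, brysyl, xelpyr, and lioesk make jorwex. [3 rule applications]
qorvor needs fewer.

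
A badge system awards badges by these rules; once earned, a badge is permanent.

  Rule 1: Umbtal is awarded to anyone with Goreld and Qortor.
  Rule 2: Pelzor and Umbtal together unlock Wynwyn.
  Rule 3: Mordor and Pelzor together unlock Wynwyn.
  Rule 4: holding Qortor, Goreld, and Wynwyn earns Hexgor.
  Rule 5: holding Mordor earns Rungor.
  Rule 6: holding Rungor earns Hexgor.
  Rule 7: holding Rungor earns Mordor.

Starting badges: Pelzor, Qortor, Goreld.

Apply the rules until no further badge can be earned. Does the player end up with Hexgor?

With Goreld and Qortor, Umbtal is earned (Rule 1).
With Pelzor and Umbtal, Wynwyn is earned (Rule 2).
With Qortor, Goreld, and Wynwyn, Hexgor is earned (Rule 4).

Yes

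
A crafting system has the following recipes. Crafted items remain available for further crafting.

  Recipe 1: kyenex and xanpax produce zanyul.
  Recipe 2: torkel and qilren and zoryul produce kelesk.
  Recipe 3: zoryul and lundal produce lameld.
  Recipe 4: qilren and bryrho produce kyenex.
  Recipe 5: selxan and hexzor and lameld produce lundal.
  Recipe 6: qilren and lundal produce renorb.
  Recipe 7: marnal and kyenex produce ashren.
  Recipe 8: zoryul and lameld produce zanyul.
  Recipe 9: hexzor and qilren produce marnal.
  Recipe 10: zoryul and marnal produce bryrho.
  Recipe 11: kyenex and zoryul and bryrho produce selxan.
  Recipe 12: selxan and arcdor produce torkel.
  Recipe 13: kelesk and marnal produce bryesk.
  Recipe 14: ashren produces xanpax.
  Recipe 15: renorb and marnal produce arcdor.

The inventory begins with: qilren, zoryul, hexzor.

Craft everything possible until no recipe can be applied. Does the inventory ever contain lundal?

lundal would need selxan, hexzor, and lameld (Recipe 5), but lameld is never obtained.

No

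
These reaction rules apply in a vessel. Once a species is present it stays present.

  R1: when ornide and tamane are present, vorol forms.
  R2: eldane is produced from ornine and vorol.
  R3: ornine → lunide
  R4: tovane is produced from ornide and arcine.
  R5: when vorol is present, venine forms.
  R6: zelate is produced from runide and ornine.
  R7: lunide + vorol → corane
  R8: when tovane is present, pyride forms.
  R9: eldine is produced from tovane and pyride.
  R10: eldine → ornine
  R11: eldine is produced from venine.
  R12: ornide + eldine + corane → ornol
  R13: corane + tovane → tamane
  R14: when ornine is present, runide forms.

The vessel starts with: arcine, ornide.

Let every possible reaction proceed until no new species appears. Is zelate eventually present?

ornide and arcine present → tovane forms (R4).
tovane present → pyride forms (R8).
tovane and pyride present → eldine forms (R9).
eldine present → ornine forms (R10).
ornine present → runide forms (R14).
runide and ornine present → zelate forms (R6).

Yes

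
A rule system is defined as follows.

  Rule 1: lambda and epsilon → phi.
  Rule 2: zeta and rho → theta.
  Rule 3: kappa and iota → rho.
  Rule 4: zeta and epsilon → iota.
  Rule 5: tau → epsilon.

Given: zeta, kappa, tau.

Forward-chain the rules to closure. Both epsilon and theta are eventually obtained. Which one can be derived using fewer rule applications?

epsilon: tau holds, so epsilon follows (Rule 5). [1 rule application]
theta: From tau, Rule 5 gives epsilon. zeta and epsilon hold, so iota follows (Rule 4). From kappa and iota, Rule 3 gives rho. zeta and rho hold, so theta follows (Rule 2). [4 rule applications]
epsilon needs fewer.

epsilon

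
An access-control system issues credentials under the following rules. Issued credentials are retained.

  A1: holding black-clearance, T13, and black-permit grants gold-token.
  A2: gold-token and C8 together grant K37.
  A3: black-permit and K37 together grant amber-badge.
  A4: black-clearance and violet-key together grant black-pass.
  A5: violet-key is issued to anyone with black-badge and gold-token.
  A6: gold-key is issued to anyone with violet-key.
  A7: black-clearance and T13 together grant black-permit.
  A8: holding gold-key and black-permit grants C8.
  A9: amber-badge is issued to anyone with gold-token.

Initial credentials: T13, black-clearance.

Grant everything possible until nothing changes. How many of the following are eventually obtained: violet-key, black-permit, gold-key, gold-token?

Holding black-clearance and T13 grants black-permit (A7).
Holding black-clearance, T13, and black-permit grants gold-token (A1).
violet-key would need black-badge and gold-token (A5), but black-badge is never granted.
black-permit: reached.
gold-key would need violet-key (A6), but violet-key is never granted.
gold-token: reached.
Reached: black-permit and gold-token — 2 of the 4.

2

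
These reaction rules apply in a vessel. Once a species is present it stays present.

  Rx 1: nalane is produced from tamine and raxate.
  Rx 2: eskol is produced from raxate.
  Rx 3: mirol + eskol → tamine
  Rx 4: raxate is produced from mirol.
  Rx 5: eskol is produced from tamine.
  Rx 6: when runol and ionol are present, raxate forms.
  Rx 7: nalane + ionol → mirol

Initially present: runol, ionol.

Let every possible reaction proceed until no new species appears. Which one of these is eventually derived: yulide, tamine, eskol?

eskol

runol and ionol present → raxate forms (Rx 6).
raxate present → eskol forms (Rx 2).
tamine would need mirol and eskol (Rx 3), but mirol never forms. No rule produces yulide, and it is not given.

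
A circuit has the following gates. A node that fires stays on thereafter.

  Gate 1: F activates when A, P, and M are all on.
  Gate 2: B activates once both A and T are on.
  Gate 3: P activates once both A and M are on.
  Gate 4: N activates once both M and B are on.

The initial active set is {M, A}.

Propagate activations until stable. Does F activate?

Yes

Gate 3: A and M on → P on.
A, P, and M are on, so F activates (Gate 1).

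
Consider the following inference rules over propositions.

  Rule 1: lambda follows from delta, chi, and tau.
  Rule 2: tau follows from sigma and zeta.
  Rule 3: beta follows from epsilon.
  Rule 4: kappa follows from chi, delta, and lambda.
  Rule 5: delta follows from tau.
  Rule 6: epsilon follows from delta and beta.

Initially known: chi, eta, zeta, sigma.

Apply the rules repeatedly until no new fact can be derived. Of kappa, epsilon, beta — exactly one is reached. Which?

From sigma and zeta, Rule 2 gives tau.
tau holds, so delta follows (Rule 5).
delta, chi, and tau hold, so lambda follows (Rule 1).
From chi, delta, and lambda, Rule 4 gives kappa.
beta would need epsilon (Rule 3), but epsilon is never established. epsilon would need delta and beta (Rule 6), but beta is never established.

kappa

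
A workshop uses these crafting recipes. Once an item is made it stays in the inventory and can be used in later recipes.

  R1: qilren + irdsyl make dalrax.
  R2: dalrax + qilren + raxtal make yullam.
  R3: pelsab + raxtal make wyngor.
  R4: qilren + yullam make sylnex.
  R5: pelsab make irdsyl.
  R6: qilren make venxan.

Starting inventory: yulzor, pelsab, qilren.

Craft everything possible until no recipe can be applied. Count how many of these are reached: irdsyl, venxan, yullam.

pelsab → irdsyl (R5).
Using R6, qilren makes venxan.
irdsyl: reached.
venxan: reached.
yullam would need dalrax, qilren, and raxtal (R2), but raxtal is never obtained.
Reached: irdsyl and venxan — 2 of the 3.

2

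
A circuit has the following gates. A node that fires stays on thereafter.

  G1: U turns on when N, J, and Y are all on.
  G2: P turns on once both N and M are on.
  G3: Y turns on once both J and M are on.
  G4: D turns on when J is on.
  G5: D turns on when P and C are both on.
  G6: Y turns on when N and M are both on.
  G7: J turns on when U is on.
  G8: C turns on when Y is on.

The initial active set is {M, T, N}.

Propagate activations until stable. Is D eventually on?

N and M are on, so P turns on (G2).
N and M are on, so Y turns on (G6).
G8: Y on → C on.
G5: P and C on → D on.

Yes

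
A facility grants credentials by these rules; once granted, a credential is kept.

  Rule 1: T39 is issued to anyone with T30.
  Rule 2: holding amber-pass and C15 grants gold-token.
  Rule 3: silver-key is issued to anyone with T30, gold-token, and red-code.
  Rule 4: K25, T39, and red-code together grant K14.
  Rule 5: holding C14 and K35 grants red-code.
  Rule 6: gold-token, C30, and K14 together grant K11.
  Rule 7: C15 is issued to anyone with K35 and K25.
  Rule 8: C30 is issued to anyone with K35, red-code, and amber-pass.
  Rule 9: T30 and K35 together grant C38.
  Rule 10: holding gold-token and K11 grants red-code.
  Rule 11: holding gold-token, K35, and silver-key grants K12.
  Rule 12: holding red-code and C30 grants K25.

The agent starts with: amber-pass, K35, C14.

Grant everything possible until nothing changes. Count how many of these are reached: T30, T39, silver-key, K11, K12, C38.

0

No rule produces T30, and it is not given.
T39 would need T30 (Rule 1), but T30 is never granted.
silver-key would need T30, gold-token, and red-code (Rule 3), but T30 is never granted.
K11 would need gold-token, C30, and K14 (Rule 6), but K14 is never granted.
K12 would need gold-token, K35, and silver-key (Rule 11), but silver-key is never granted.
C38 would need T30 and K35 (Rule 9), but T30 is never granted.
None of the 6 are reached.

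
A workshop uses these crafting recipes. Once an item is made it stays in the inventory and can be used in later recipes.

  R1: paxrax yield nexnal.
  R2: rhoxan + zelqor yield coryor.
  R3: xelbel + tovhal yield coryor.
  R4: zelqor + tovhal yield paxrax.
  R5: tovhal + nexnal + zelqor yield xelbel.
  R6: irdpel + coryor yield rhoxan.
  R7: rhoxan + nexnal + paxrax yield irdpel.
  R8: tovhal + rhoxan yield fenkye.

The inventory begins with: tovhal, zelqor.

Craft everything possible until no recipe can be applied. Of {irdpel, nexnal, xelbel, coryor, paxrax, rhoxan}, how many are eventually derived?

Using R4, zelqor and tovhal make paxrax.
paxrax → nexnal (R1).
tovhal + nexnal + zelqor → xelbel (R5).
xelbel + tovhal → coryor (R3).
irdpel would need rhoxan, nexnal, and paxrax (R7), but rhoxan is never obtained.
nexnal: reached.
xelbel: reached.
coryor: reached.
paxrax: reached.
rhoxan would need irdpel and coryor (R6), but irdpel is never obtained.
Reached: nexnal, xelbel, coryor, and paxrax — 4 of the 6.

4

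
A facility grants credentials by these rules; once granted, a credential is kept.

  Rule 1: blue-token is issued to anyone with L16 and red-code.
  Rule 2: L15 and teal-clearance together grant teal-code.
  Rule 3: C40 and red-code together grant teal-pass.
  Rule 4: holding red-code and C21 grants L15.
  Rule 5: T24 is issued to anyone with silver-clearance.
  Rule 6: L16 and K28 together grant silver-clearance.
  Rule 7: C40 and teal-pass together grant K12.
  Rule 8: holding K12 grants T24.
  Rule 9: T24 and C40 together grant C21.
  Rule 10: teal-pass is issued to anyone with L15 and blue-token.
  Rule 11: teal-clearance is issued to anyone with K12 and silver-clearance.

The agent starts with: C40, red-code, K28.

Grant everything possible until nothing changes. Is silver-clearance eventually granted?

silver-clearance would need L16 and K28 (Rule 6), but L16 is never granted.

No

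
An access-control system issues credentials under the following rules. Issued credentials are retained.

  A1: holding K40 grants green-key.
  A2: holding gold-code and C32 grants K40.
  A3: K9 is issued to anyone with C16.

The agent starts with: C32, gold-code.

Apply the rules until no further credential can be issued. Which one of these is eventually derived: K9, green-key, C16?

Holding gold-code and C32 grants K40 (A2).
Holding K40 grants green-key (A1).
K9 would need C16 (A3), but C16 is never granted. No rule produces C16, and it is not given.

green-key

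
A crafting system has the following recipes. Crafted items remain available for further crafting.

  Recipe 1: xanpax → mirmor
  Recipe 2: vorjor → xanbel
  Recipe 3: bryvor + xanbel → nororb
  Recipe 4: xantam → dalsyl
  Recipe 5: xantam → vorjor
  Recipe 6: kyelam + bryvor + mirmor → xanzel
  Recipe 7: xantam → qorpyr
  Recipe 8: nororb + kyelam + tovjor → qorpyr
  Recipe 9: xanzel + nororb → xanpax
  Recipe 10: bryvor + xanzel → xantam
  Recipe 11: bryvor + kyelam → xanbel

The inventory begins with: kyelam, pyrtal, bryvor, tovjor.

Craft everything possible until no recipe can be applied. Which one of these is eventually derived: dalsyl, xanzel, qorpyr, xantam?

Using Recipe 11, bryvor and kyelam make xanbel.
bryvor + xanbel → nororb (Recipe 3).
nororb + kyelam + tovjor → qorpyr (Recipe 8).
dalsyl would need xantam (Recipe 4), but xantam is never obtained. xanzel would need kyelam, bryvor, and mirmor (Recipe 6), but mirmor is never obtained. xantam would need bryvor and xanzel (Recipe 10), but xanzel is never obtained.

qorpyr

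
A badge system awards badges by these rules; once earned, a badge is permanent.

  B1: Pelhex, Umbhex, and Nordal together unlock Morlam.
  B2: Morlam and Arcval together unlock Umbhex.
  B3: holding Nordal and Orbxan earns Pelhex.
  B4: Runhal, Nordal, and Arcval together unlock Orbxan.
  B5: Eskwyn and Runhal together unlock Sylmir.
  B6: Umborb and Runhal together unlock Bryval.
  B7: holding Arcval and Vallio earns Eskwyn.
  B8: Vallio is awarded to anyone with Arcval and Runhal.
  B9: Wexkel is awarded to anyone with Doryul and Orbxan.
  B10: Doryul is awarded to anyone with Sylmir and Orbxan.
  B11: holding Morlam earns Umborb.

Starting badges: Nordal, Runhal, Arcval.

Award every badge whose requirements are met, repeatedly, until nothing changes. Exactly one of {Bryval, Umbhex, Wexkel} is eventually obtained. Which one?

Wexkel

With Runhal, Nordal, and Arcval, Orbxan is earned (B4).
With Arcval and Runhal, Vallio is earned (B8).
With Arcval and Vallio, Eskwyn is earned (B7).
With Eskwyn and Runhal, Sylmir is earned (B5).
With Sylmir and Orbxan, Doryul is earned (B10).
With Doryul and Orbxan, Wexkel is earned (B9).
Umbhex would need Morlam and Arcval (B2), but Morlam is never earned. Bryval would need Umborb and Runhal (B6), but Umborb is never earned.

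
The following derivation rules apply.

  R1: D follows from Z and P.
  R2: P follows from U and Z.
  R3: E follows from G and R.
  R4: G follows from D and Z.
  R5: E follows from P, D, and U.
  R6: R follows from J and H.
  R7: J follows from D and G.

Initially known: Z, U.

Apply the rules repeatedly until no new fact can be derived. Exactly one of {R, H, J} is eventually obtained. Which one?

J

From U and Z, R2 gives P.
From Z and P, R1 gives D.
From D and Z, R4 gives G.
D and G hold, so J follows (R7).
No rule produces H, and it is not given. R would need J and H (R6), but H is never established.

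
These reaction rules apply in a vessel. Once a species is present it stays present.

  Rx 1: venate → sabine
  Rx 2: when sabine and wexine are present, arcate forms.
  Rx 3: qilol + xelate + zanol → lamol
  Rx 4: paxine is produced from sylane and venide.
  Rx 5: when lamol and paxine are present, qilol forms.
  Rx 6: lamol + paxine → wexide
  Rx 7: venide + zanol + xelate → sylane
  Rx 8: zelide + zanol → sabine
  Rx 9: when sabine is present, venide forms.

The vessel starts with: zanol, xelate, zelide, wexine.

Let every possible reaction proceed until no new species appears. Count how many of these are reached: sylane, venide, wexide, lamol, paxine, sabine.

zelide and zanol present → sabine forms (Rx 8).
sabine present → venide forms (Rx 9).
venide, zanol, and xelate present → sylane forms (Rx 7).
sylane and venide present → paxine forms (Rx 4).
sylane: reached.
venide: reached.
wexide would need lamol and paxine (Rx 6), but lamol never forms.
lamol would need qilol, xelate, and zanol (Rx 3), but qilol never forms.
paxine: reached.
sabine: reached.
Reached: sylane, venide, paxine, and sabine — 4 of the 6.

4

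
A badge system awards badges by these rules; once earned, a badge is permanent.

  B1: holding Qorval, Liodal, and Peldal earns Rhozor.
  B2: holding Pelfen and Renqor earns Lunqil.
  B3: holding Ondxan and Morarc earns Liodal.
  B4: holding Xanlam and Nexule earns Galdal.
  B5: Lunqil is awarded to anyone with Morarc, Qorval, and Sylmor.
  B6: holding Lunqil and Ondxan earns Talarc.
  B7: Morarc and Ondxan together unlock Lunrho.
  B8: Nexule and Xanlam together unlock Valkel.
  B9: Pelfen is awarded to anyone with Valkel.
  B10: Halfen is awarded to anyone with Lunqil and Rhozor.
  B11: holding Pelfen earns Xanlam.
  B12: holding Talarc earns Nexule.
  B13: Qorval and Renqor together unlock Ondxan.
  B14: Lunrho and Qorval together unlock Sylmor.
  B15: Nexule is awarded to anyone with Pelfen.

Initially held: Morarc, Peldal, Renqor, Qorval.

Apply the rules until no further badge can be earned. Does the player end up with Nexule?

With Qorval and Renqor, Ondxan is earned (B13).
With Morarc and Ondxan, Lunrho is earned (B7).
With Lunrho and Qorval, Sylmor is earned (B14).
With Morarc, Qorval, and Sylmor, Lunqil is earned (B5).
With Lunqil and Ondxan, Talarc is earned (B6).
With Talarc, Nexule is earned (B12).

Yes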